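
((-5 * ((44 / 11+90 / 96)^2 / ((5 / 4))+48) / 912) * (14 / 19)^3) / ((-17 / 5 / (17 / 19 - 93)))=-32415000625 / 8081987136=-4.01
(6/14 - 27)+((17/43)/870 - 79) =-27645871/261870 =-105.57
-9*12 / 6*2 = -36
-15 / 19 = -0.79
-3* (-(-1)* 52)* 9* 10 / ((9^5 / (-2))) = 1040 / 2187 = 0.48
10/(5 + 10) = 2/3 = 0.67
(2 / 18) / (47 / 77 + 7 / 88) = 0.16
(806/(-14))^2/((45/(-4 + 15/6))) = -162409/1470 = -110.48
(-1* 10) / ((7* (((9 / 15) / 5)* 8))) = -125 / 84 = -1.49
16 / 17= 0.94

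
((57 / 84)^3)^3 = 322687697779 / 10578455953408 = 0.03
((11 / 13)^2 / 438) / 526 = 121 / 38935572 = 0.00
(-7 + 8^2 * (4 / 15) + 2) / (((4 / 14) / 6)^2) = 26607 / 5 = 5321.40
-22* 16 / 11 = -32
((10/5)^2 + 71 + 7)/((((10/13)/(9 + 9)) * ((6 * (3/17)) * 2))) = 9061/10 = 906.10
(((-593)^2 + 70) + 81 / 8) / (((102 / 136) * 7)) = 2813833 / 42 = 66996.02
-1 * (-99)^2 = -9801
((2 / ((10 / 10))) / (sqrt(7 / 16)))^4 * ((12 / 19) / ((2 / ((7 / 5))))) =24576 / 665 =36.96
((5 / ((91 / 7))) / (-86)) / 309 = -5 / 345462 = -0.00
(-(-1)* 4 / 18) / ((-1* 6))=-1 / 27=-0.04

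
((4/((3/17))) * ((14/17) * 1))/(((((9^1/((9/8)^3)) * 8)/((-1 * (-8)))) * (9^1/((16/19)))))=21/76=0.28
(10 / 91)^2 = 100 / 8281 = 0.01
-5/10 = -1/2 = -0.50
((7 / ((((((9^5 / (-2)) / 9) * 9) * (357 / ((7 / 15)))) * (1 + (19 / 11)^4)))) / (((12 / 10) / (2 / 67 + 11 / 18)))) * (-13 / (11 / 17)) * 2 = 93626533 / 139363099187778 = 0.00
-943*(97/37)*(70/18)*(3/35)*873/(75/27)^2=-2156062941/23125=-93235.15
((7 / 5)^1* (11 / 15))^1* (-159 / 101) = -4081 / 2525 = -1.62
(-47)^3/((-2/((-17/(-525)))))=1764991/1050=1680.94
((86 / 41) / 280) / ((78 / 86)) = 1849 / 223860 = 0.01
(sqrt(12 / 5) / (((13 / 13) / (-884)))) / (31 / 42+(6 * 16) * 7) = -74256 * sqrt(15) / 141275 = -2.04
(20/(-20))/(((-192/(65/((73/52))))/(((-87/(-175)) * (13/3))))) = 63713/122640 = 0.52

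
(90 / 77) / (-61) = -90 / 4697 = -0.02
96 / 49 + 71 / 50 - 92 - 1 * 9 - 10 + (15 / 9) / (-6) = -1189582 / 11025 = -107.90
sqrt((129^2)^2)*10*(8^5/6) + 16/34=15449948168/17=908820480.47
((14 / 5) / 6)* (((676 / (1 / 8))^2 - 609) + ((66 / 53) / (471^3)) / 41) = 15494000136177660139 / 1135252461015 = 13648065.67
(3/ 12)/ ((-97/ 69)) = -69/ 388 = -0.18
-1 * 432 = -432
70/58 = 35/29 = 1.21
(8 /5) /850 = 4 /2125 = 0.00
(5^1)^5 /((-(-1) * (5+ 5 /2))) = 1250 /3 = 416.67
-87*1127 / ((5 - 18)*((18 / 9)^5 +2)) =98049 / 442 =221.83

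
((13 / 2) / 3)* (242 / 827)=1573 / 2481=0.63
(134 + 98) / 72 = 29 / 9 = 3.22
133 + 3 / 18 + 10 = 859 / 6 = 143.17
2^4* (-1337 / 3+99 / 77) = -149312 / 21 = -7110.10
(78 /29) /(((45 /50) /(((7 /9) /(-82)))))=-910 /32103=-0.03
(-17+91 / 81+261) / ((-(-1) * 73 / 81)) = 19855 / 73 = 271.99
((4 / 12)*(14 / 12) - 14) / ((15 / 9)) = -49 / 6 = -8.17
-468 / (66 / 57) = -4446 / 11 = -404.18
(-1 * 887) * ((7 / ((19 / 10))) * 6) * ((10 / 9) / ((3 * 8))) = -155225 / 171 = -907.75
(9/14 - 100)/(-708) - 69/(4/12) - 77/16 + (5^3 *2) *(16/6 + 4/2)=18931811/19824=954.99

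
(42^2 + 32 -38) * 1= 1758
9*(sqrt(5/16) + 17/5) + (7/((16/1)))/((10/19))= 9*sqrt(5)/4 + 5029/160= 36.46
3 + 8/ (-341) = 1015/ 341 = 2.98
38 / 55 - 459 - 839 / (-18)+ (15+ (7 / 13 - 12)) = -5253013 / 12870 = -408.16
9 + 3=12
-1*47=-47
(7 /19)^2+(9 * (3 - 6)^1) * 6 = -161.86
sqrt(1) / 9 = 1 / 9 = 0.11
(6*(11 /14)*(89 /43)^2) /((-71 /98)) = -3659502 /131279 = -27.88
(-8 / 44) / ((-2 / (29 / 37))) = 29 / 407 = 0.07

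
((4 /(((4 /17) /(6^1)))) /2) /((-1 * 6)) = -17 /2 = -8.50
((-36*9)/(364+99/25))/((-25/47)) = 15228/9199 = 1.66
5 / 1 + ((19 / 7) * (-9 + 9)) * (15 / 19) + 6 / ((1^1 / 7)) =47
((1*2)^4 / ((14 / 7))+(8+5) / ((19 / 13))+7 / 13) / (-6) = -2.91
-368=-368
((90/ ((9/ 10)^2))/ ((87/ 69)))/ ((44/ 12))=23000/ 957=24.03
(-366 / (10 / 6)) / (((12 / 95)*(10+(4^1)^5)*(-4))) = 0.42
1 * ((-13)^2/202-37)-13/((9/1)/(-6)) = -16663/606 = -27.50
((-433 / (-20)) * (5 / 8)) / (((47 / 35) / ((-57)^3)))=-2806599915 / 1504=-1866090.37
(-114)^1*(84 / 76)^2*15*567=-22504230 / 19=-1184433.16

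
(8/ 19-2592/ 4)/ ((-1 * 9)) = 12304/ 171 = 71.95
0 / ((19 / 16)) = 0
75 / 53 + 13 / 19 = 2114 / 1007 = 2.10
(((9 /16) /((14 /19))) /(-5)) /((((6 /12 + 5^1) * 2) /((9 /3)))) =-513 /12320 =-0.04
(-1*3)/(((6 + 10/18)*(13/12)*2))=-162/767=-0.21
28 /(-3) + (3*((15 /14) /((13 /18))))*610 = 738602 /273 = 2705.50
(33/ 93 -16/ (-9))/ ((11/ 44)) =2380/ 279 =8.53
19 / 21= 0.90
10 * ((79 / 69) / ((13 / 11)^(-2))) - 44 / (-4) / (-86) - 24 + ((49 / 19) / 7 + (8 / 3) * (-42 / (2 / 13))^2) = 2711212536017 / 13642266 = 198736.23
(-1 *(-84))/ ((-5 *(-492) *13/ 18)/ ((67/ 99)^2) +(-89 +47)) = 31423/ 1435381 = 0.02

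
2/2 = 1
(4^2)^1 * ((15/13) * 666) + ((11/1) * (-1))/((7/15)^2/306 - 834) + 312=9411057641046/746471063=12607.40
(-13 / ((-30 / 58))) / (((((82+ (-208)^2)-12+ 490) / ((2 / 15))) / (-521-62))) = -19981 / 448200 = -0.04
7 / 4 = 1.75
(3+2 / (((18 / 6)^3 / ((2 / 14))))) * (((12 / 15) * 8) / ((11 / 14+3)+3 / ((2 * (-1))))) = 1138 / 135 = 8.43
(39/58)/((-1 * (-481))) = 0.00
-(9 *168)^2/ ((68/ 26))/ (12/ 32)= -39626496/ 17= -2330970.35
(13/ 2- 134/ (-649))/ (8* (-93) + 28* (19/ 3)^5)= 0.00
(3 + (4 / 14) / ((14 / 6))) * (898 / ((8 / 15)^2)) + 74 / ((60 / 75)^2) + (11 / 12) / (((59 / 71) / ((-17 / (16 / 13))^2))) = 90443436229 / 8881152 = 10183.75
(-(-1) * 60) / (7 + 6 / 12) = 8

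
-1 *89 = -89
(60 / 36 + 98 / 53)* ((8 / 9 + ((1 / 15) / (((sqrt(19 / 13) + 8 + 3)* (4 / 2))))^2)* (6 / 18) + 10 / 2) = 2413015699783 / 129590429850 - 79937* sqrt(247) / 518361719400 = 18.62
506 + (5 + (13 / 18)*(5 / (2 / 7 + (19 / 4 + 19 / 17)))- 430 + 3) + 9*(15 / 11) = 28086469 / 289971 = 96.86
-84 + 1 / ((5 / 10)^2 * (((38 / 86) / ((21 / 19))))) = -26712 / 361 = -73.99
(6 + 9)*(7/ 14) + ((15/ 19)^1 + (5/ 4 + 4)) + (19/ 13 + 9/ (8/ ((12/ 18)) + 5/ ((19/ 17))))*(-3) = 2324241/ 309244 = 7.52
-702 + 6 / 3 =-700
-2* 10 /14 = -10 /7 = -1.43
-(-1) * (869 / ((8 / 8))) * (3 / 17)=2607 / 17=153.35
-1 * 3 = -3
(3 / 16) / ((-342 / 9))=-3 / 608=-0.00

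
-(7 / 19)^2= -0.14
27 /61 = 0.44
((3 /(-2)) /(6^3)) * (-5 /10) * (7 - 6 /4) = 0.02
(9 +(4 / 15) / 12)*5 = 406 / 9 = 45.11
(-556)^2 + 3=309139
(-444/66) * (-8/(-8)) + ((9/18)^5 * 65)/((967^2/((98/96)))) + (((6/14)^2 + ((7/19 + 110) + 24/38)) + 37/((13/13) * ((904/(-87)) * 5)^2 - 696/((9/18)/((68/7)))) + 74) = 38682417887507970019/216765317944737408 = 178.45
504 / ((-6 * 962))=-42 / 481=-0.09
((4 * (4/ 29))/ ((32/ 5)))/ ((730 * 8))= 1/ 67744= 0.00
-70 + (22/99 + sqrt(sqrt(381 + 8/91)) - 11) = -727/9 + 34679^(1/4) * 91^(3/4)/91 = -76.36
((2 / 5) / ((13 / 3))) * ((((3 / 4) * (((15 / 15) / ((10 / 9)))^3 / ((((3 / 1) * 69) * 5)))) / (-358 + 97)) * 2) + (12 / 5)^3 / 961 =2996619759 / 208320775000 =0.01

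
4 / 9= 0.44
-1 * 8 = -8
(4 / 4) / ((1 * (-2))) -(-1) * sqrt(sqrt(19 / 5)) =-1 / 2 + 19^(1 / 4) * 5^(3 / 4) / 5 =0.90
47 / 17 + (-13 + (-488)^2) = 4048274 / 17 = 238133.76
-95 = -95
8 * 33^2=8712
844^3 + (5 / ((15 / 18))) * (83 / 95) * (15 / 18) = 11423020179 / 19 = 601211588.37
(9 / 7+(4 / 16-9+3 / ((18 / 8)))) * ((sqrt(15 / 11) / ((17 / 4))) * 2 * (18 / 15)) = -412 * sqrt(165) / 1309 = -4.04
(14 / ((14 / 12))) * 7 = 84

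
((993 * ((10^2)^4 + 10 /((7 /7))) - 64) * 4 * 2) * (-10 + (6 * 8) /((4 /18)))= 163646416259168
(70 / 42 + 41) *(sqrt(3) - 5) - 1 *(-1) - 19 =-694 / 3 + 128 *sqrt(3) / 3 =-157.43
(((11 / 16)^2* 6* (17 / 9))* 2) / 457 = 0.02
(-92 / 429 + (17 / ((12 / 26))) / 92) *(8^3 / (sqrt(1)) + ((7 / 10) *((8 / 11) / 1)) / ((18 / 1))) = 371943745 / 3907332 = 95.19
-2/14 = -1/7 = -0.14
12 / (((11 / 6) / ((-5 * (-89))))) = 32040 / 11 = 2912.73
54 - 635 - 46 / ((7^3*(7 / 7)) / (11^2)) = -204849 / 343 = -597.23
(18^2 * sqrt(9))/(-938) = -486/469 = -1.04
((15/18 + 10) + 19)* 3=179/2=89.50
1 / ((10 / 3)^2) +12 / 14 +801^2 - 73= 449070263 / 700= 641528.95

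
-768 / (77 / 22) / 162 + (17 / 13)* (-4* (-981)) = 12604484 / 2457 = 5130.03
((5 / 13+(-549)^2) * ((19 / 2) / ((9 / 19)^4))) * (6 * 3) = 9701895671582 / 9477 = 1023730681.82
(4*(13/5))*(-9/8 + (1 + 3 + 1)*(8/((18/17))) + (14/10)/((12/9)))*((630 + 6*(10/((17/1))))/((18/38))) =1203558629/2295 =524426.42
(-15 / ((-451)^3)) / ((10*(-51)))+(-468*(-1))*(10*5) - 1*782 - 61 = 22557.00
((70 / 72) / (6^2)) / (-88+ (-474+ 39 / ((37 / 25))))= -0.00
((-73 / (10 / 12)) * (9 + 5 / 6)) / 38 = -4307 / 190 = -22.67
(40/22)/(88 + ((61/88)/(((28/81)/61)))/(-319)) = 1429120/68868007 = 0.02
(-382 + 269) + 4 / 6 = -337 / 3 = -112.33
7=7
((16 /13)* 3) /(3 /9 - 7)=-0.55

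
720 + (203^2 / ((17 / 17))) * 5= 206765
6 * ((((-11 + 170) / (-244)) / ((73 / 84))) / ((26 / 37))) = -370629 / 57889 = -6.40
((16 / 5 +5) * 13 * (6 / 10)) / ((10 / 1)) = 1599 / 250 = 6.40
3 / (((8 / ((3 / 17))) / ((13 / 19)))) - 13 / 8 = -2041 / 1292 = -1.58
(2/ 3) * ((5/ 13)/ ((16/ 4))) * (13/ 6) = 5/ 36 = 0.14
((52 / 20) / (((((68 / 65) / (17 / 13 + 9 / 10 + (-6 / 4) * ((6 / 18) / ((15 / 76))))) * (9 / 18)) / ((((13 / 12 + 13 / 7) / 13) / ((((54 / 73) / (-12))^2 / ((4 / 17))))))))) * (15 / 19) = -8798179 / 491589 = -17.90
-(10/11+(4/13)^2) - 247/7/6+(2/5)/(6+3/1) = -8011123/1171170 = -6.84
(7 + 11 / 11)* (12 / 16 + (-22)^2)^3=7290099019 / 8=911262377.38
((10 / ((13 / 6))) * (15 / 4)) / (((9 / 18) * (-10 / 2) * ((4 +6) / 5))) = -45 / 13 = -3.46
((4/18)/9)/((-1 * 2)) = -1/81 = -0.01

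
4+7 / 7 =5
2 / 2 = 1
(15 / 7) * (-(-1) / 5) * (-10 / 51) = -10 / 119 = -0.08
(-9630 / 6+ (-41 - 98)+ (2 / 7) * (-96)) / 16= -775 / 7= -110.71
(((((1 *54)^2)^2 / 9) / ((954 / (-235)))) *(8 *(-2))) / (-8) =-24669360 / 53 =-465459.62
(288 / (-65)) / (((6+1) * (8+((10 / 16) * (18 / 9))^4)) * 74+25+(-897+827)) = -4096 / 4958395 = -0.00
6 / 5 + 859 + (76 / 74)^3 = 218132913 / 253265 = 861.28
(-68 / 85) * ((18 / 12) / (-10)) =3 / 25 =0.12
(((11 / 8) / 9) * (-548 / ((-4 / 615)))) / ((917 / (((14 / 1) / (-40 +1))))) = -5.04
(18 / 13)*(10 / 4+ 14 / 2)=171 / 13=13.15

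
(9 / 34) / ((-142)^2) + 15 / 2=5141829 / 685576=7.50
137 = 137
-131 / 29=-4.52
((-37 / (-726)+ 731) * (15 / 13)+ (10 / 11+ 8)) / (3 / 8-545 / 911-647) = -9772271492 / 7419782799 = -1.32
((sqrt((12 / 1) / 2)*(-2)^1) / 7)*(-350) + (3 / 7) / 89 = 3 / 623 + 100*sqrt(6) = 244.95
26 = 26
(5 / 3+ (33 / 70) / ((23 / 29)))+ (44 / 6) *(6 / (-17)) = -26863 / 82110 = -0.33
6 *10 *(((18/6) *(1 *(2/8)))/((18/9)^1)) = 45/2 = 22.50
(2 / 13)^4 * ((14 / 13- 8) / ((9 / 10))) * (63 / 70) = -0.00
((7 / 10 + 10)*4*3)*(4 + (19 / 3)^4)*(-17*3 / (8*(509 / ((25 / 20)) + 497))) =-237643255 / 162756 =-1460.12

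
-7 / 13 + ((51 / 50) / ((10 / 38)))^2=11768993 / 812500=14.48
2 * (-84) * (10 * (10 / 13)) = -16800 / 13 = -1292.31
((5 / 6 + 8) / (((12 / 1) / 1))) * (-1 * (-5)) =265 / 72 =3.68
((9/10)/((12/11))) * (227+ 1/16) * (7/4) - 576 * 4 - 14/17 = -86039129/43520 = -1977.00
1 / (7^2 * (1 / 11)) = 11 / 49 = 0.22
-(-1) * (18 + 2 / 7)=128 / 7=18.29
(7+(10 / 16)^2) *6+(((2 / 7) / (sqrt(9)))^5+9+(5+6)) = 64.34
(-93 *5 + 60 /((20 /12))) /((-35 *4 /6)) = 18.39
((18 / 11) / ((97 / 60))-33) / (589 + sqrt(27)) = -0.05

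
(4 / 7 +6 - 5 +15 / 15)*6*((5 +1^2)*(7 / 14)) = 324 / 7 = 46.29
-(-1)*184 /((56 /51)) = 1173 /7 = 167.57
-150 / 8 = -75 / 4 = -18.75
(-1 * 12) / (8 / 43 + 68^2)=-43 / 16570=-0.00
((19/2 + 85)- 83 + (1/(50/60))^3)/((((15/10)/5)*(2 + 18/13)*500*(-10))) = -42991/16500000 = -0.00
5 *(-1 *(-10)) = 50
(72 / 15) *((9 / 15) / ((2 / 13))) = 468 / 25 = 18.72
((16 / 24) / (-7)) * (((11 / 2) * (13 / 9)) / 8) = -143 / 1512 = -0.09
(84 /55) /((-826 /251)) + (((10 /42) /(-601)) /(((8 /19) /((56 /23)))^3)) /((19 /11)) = -36194318381 /71185892745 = -0.51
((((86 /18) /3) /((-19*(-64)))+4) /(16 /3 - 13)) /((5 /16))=-131371 /78660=-1.67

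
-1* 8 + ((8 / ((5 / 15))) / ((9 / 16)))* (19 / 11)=2168 / 33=65.70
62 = 62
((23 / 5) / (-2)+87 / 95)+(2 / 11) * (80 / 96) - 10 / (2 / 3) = -101779 / 6270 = -16.23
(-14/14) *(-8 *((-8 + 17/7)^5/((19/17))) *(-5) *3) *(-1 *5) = -920286829800/319333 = -2881903.31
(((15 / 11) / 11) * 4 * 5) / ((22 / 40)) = 6000 / 1331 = 4.51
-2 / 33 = -0.06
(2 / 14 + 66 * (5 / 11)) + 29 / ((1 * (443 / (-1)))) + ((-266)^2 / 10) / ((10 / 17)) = 934842763 / 77525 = 12058.60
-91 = -91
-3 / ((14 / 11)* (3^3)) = -11 / 126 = -0.09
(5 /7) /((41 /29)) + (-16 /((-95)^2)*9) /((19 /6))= 0.50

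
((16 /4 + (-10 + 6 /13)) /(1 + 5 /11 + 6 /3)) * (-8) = 3168 /247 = 12.83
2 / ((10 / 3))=3 / 5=0.60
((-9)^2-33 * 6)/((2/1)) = -117/2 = -58.50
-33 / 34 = -0.97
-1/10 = -0.10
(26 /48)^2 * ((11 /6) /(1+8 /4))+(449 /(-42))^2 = 58152179 /508032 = 114.47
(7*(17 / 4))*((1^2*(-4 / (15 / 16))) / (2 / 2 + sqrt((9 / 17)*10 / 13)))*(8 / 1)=-3366272 / 1965 + 15232*sqrt(2210) / 655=-619.88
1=1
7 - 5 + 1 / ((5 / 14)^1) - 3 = 9 / 5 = 1.80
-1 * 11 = -11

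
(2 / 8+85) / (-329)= -341 / 1316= -0.26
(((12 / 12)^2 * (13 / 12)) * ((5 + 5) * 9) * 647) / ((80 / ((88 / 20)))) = 277563 / 80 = 3469.54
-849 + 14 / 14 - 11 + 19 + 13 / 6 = -5027 / 6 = -837.83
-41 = -41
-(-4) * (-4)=-16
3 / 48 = 1 / 16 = 0.06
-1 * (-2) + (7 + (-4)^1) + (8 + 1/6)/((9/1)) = 319/54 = 5.91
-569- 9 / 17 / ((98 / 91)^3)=-26562485 / 46648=-569.42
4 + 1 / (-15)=59 / 15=3.93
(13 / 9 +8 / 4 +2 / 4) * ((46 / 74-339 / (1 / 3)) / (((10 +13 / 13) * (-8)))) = 1335013 / 29304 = 45.56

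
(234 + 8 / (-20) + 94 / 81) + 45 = 279.76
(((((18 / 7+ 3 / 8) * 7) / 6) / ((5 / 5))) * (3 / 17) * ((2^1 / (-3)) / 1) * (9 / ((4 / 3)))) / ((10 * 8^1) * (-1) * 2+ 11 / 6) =4455 / 258128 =0.02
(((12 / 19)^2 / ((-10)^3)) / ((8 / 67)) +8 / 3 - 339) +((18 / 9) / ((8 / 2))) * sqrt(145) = -182126309 / 541500 +sqrt(145) / 2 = -330.32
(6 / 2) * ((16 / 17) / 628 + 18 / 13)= 144282 / 34697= 4.16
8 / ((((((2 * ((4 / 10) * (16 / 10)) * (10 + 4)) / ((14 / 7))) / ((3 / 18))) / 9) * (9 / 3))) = 25 / 56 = 0.45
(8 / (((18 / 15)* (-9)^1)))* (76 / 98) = -760 / 1323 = -0.57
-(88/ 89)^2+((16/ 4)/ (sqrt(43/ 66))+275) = 4 * sqrt(2838)/ 43+2170531/ 7921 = 278.98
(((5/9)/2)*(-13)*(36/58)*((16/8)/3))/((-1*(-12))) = -65/522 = -0.12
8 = 8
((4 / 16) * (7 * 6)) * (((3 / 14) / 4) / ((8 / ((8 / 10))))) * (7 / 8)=63 / 1280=0.05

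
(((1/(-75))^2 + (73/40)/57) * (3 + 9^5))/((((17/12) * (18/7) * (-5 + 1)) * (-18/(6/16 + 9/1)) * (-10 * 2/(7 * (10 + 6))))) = -349345157/918000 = -380.55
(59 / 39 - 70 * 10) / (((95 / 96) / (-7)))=6101984 / 1235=4940.88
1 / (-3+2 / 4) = -2 / 5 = -0.40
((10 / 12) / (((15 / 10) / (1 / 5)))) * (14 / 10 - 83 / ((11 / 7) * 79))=0.08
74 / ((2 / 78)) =2886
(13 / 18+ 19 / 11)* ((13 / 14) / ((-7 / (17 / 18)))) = -107185 / 349272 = -0.31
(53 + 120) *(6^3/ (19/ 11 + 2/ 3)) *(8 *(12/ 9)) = 13153536/ 79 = 166500.46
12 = 12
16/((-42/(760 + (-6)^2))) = -6368/21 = -303.24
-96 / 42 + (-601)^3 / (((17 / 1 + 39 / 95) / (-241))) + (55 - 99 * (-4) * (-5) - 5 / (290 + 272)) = 4888078249488243 / 1626709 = 3004887936.00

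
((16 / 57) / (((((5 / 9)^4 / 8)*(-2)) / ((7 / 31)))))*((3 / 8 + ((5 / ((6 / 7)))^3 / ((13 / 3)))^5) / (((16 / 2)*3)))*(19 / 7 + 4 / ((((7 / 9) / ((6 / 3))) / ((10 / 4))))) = -28831931830914959803314509 / 45347885406720000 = -635794405.24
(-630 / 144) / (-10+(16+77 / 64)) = -280 / 461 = -0.61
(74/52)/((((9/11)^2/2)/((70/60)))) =31339/6318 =4.96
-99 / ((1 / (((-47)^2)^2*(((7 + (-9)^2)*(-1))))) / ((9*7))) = 2678242194936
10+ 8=18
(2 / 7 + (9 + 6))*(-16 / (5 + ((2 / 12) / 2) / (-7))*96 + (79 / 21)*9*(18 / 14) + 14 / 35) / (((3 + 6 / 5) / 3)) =-2899826581 / 1006019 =-2882.48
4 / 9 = 0.44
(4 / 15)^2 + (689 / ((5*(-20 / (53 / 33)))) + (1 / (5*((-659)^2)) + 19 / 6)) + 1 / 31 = -1039020271087 / 133280838900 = -7.80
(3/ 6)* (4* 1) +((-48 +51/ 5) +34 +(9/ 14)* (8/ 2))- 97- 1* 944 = -36408/ 35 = -1040.23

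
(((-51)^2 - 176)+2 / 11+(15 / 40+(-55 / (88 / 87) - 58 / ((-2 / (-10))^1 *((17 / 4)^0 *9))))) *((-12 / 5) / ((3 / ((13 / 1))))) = -24325.18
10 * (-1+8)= 70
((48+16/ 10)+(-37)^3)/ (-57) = 84339/ 95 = 887.78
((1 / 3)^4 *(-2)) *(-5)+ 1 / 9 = 19 / 81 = 0.23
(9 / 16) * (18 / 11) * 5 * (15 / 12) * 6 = 6075 / 176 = 34.52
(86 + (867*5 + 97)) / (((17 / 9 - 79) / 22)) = -447282 / 347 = -1289.00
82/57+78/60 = 1561/570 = 2.74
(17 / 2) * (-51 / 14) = -867 / 28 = -30.96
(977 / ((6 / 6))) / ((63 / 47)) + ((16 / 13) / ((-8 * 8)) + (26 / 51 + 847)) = 87790841 / 55692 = 1576.36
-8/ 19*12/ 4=-24/ 19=-1.26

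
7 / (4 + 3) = 1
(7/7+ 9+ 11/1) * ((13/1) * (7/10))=1911/10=191.10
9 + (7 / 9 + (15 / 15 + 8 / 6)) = 109 / 9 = 12.11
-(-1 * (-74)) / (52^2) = -37 / 1352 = -0.03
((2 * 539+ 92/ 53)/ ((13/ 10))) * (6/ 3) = 88040/ 53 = 1661.13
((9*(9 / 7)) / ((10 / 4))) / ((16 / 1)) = 0.29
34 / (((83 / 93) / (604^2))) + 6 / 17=19610319762 / 1411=13898171.34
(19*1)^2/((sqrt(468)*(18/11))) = 3971*sqrt(13)/1404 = 10.20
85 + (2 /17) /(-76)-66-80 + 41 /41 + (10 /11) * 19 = -303631 /7106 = -42.73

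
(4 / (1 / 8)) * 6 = 192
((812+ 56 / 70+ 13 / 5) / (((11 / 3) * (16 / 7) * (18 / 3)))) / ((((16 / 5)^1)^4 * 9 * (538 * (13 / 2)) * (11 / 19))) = 7531125 / 887382605824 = 0.00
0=0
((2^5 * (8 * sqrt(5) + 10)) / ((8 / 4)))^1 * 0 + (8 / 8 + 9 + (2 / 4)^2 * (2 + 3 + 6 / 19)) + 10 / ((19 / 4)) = 1021 / 76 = 13.43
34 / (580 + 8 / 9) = 153 / 2614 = 0.06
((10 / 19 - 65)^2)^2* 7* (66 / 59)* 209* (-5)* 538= -30784442677570312500 / 404681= -76070887137202.67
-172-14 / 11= -1906 / 11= -173.27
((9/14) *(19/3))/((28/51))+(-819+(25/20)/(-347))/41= -70046257/5576984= -12.56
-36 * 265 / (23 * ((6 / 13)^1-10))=31005 / 713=43.49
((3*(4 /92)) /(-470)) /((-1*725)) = 3 /7837250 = 0.00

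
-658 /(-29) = 658 /29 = 22.69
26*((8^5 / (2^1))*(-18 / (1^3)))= -7667712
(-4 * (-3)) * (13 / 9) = 52 / 3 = 17.33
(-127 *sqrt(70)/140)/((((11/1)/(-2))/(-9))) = -1143 *sqrt(70)/770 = -12.42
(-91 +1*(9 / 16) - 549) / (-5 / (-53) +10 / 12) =-1626729 / 2360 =-689.29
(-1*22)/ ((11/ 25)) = -50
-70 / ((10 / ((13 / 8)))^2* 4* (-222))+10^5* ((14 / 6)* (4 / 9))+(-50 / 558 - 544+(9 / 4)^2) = 16357923502217 / 158561280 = 103164.68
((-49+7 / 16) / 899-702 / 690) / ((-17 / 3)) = 5316849 / 28120720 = 0.19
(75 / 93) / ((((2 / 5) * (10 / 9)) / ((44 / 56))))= 2475 / 1736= 1.43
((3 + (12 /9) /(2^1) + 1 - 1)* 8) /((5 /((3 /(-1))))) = -88 /5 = -17.60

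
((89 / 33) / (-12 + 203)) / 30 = 89 / 189090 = 0.00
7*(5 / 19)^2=175 / 361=0.48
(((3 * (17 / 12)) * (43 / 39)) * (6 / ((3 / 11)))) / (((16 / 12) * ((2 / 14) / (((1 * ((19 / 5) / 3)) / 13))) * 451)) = 97223 / 831480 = 0.12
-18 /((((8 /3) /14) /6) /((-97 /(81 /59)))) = 40061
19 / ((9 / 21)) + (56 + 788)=2665 / 3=888.33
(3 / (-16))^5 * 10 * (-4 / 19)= 1215 / 2490368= 0.00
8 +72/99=96/11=8.73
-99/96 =-33/32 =-1.03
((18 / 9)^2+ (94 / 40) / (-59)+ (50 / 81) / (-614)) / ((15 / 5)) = 116173991 / 88029180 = 1.32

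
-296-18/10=-1489/5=-297.80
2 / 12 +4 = 25 / 6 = 4.17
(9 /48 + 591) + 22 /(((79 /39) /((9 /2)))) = 640.06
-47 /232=-0.20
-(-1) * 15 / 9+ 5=20 / 3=6.67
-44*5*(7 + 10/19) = -1655.79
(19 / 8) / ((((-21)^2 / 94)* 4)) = 893 / 7056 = 0.13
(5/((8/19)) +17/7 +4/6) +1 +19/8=1541/84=18.35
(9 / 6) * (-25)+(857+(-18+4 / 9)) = 14435 / 18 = 801.94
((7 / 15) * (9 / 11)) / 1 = 21 / 55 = 0.38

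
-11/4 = -2.75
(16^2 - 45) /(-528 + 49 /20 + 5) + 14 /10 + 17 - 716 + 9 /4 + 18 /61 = -8833332837 /12701420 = -695.46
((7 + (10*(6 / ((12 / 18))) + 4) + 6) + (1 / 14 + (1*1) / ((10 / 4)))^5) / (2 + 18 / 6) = 179874035393 / 8403500000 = 21.40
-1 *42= -42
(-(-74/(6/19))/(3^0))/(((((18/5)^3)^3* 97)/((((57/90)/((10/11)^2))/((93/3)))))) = 0.00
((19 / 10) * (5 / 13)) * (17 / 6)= 323 / 156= 2.07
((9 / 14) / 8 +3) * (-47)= -16215 / 112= -144.78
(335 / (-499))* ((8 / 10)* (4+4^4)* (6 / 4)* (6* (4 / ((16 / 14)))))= -2194920 / 499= -4398.64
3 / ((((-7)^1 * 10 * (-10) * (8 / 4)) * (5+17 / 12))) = 9 / 26950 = 0.00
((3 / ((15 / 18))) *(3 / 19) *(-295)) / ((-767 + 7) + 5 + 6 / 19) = 3186 / 14339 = 0.22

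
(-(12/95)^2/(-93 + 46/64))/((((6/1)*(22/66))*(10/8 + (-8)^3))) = -1024/6049737275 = -0.00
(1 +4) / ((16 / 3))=15 / 16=0.94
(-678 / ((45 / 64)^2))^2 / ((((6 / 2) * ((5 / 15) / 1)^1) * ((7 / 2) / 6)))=3224129.18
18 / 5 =3.60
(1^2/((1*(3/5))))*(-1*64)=-320/3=-106.67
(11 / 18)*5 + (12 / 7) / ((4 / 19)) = 1411 / 126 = 11.20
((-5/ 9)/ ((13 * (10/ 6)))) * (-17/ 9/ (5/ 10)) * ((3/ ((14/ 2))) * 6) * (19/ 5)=1292/ 1365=0.95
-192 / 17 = -11.29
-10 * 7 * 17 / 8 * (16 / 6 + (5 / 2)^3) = -261205 / 96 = -2720.89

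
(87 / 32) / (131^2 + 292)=87 / 558496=0.00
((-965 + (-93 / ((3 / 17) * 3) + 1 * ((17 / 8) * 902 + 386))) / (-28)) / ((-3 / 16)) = 13945 / 63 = 221.35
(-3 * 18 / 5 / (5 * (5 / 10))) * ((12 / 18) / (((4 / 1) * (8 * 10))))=-9 / 1000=-0.01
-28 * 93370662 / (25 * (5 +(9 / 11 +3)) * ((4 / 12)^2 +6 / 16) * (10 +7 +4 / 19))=-1417489.05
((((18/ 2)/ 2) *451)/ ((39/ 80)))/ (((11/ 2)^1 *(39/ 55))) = 180400/ 169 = 1067.46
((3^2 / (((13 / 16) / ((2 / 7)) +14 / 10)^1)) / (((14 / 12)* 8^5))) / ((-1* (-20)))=27 / 9734144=0.00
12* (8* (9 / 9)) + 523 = 619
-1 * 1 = -1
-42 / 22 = -21 / 11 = -1.91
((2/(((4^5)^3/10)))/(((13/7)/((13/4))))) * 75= 2625/1073741824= 0.00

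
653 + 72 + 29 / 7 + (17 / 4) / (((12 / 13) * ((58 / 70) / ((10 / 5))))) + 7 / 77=39676691 / 53592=740.35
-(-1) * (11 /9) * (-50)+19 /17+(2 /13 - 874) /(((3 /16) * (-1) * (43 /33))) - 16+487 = 341054236 /85527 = 3987.68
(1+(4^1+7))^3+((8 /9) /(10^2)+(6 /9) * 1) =388952 /225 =1728.68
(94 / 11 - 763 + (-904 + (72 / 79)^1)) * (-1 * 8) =13260.35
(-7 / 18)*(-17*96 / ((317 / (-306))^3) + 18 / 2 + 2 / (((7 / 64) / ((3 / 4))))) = -110797477417 / 191130078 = -579.70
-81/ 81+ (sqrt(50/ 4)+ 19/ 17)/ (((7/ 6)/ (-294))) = -630 * sqrt(2) -4805/ 17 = -1173.60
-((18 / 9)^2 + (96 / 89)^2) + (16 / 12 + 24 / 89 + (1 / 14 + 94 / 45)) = -6987199 / 4990230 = -1.40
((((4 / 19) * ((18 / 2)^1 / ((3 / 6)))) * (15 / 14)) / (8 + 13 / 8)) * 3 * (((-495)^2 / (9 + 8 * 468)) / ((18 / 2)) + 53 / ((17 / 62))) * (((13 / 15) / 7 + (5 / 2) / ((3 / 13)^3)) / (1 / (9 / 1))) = 78758752907952 / 169396381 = 464937.64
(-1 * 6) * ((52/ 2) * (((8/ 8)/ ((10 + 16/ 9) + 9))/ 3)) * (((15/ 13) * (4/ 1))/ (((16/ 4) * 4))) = -135/ 187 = -0.72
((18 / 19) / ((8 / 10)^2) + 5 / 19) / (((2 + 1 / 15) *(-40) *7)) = -795 / 263872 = -0.00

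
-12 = -12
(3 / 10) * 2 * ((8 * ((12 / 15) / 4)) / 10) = 12 / 125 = 0.10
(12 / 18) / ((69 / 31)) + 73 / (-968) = 44905 / 200376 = 0.22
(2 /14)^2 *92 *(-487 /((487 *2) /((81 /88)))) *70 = -9315 /154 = -60.49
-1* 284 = -284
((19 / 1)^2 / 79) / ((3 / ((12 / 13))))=1444 / 1027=1.41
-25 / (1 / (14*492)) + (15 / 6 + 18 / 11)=-3788309 / 22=-172195.86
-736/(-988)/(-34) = -92/4199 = -0.02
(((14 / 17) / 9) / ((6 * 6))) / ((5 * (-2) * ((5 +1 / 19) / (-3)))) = 133 / 881280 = 0.00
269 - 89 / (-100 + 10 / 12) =160589 / 595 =269.90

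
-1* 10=-10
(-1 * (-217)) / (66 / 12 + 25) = 434 / 61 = 7.11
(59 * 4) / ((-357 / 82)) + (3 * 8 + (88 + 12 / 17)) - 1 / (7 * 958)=20006821 / 342006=58.50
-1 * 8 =-8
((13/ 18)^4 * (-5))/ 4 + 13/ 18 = 160459/ 419904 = 0.38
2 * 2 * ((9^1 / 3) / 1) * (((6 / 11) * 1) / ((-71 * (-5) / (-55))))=-72 / 71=-1.01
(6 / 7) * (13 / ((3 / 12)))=312 / 7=44.57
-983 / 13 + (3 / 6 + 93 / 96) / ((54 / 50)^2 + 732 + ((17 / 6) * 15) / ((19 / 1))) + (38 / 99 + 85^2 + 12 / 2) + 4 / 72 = 857879324510977 / 119885436528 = 7155.83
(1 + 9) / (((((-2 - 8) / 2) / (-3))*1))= 6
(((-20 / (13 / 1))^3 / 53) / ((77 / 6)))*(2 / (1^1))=-96000 / 8965957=-0.01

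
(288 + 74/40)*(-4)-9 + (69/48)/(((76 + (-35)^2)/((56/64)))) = -972855771/832640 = -1168.40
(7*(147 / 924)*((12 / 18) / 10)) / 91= 7 / 8580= 0.00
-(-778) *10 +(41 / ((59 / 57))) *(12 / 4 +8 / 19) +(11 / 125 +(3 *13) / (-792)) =15411570461 / 1947000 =7915.55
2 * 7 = 14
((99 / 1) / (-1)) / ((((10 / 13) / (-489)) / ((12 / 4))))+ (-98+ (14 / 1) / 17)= 32079973 / 170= 188705.72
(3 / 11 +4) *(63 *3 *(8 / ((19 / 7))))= 497448 / 209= 2380.13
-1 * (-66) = 66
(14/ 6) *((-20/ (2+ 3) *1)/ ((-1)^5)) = 28/ 3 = 9.33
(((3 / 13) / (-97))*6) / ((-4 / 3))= 27 / 2522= 0.01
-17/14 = -1.21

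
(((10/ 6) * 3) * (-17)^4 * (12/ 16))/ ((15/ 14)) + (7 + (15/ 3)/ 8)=292331.12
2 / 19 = 0.11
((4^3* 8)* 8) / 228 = 1024 / 57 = 17.96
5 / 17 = 0.29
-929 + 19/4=-3697/4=-924.25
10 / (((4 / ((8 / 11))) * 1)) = 1.82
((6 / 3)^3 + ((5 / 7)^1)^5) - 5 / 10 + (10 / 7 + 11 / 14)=166393 / 16807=9.90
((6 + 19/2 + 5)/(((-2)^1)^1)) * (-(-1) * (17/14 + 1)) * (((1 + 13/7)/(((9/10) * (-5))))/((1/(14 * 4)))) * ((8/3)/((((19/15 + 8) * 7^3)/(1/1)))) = 2033600/3003651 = 0.68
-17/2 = -8.50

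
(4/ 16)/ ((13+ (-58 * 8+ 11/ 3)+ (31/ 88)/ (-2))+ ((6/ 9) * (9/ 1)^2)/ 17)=-2244/ 3988333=-0.00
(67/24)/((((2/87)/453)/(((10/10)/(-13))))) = -880179/208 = -4231.63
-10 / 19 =-0.53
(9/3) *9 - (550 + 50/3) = -1619/3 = -539.67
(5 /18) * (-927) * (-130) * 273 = 9138675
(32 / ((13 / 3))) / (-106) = -48 / 689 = -0.07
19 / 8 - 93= -725 / 8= -90.62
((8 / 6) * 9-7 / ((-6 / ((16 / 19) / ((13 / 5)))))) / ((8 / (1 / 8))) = 2293 / 11856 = 0.19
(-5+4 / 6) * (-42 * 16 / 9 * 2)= 5824 / 9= 647.11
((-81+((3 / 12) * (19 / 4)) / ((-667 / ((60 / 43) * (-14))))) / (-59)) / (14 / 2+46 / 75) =348324525 / 1932468418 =0.18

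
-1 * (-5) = 5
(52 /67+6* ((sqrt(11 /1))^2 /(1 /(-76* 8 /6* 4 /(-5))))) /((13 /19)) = 34060236 /4355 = 7820.95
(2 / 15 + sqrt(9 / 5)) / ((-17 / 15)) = -9 * sqrt(5) / 17 - 2 / 17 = -1.30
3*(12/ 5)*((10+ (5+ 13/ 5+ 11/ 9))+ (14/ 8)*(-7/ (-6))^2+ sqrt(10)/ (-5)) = 15267/ 100 - 36*sqrt(10)/ 25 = 148.12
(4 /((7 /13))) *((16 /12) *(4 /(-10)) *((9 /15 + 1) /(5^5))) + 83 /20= 27221063 /6562500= 4.15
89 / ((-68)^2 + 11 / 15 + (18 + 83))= 1335 / 70886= 0.02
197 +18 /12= 397 /2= 198.50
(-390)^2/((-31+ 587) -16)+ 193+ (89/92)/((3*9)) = 1179161/2484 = 474.70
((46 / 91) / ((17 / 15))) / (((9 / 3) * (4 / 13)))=115 / 238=0.48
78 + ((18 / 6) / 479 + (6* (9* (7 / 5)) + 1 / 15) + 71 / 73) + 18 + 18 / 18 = 18215590 / 104901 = 173.65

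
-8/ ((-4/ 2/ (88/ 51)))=352/ 51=6.90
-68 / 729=-0.09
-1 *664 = -664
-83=-83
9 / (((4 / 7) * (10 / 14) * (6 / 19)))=2793 / 40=69.82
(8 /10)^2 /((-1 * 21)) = -16 /525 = -0.03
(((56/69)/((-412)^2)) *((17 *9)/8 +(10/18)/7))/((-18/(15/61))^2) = 241975/14120439130944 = 0.00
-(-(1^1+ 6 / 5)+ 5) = -14 / 5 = -2.80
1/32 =0.03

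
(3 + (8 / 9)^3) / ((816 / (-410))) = -553295 / 297432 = -1.86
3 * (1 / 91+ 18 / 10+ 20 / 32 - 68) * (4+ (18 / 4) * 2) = -715959 / 280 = -2557.00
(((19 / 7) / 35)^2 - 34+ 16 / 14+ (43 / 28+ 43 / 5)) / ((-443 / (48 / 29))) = 65447652 / 771141175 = 0.08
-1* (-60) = 60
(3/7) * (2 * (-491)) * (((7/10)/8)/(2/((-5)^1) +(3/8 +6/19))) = -27987/221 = -126.64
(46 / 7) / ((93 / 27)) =414 / 217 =1.91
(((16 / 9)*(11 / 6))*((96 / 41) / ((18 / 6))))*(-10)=-28160 / 1107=-25.44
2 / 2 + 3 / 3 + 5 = 7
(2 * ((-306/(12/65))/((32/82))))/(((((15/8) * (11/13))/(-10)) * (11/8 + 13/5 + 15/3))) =23558600/3949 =5965.71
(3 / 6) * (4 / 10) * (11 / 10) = 0.22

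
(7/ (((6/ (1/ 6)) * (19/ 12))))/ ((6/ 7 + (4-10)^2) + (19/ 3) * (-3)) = 49/ 7125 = 0.01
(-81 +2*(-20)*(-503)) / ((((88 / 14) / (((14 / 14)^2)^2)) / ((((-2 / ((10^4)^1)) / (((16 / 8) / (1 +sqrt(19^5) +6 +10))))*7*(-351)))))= 5859062937 / 440000 +124418924721*sqrt(19) / 440000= 1245883.14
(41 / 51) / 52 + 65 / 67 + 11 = 2129651 / 177684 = 11.99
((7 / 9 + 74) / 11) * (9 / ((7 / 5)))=3365 / 77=43.70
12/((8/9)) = 27/2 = 13.50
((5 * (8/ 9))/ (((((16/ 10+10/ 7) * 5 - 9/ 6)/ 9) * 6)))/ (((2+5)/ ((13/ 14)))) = 260/ 4011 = 0.06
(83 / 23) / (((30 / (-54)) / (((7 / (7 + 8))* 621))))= -47061 / 25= -1882.44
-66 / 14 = -33 / 7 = -4.71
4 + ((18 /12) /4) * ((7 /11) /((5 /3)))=1823 /440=4.14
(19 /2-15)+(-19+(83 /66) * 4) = -1285 /66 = -19.47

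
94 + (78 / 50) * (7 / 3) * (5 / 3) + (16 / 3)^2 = 128.51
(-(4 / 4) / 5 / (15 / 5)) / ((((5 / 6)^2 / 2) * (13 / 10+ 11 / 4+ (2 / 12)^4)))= -31104 / 656225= -0.05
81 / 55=1.47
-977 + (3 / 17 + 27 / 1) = -16147 / 17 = -949.82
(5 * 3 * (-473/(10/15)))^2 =453051225/4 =113262806.25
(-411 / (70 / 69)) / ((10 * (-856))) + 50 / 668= 0.12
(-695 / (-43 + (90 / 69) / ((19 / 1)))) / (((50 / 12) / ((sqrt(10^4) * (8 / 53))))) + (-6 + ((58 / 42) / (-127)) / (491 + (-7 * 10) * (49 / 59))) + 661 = 48332732540451872 / 67726519388829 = 713.65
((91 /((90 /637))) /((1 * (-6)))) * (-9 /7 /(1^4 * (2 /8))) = 8281 /15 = 552.07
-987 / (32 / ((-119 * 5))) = 587265 / 32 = 18352.03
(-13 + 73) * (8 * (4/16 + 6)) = 3000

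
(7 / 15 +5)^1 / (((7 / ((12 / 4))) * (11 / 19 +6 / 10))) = 779 / 392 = 1.99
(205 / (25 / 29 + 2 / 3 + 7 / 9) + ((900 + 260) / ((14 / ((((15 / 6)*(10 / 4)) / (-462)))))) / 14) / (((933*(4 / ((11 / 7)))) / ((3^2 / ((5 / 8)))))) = 34575859 / 64217146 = 0.54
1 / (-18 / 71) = -71 / 18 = -3.94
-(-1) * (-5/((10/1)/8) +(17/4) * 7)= 103/4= 25.75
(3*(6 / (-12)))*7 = -21 / 2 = -10.50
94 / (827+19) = 1 / 9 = 0.11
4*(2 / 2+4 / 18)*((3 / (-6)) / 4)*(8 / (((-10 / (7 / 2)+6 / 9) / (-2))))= -308 / 69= -4.46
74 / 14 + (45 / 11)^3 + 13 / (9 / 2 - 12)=10064588 / 139755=72.02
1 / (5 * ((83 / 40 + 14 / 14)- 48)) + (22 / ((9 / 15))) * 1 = 65882 / 1797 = 36.66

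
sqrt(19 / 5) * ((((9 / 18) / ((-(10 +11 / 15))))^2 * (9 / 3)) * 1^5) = 135 * sqrt(95) / 103684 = 0.01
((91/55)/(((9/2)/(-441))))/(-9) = 8918/495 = 18.02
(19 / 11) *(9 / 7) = 171 / 77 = 2.22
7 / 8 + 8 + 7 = 127 / 8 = 15.88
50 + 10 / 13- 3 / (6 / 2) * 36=192 / 13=14.77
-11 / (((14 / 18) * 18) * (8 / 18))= -99 / 56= -1.77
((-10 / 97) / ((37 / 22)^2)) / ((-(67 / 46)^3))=471106240 / 39939221059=0.01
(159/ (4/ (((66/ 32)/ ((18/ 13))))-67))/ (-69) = 7579/ 211531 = 0.04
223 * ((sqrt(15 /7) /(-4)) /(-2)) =223 * sqrt(105) /56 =40.80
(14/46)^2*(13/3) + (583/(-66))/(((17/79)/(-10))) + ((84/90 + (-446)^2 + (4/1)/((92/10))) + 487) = 199815.26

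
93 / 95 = 0.98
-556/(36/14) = -1946/9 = -216.22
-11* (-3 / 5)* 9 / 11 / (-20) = -27 / 100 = -0.27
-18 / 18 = -1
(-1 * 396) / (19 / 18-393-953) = 0.29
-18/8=-9/4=-2.25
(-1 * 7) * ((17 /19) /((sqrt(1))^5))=-119 /19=-6.26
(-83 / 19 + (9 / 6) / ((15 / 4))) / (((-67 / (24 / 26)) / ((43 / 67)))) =14964 / 426455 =0.04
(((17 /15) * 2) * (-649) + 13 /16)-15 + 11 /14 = -2493907 /1680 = -1484.47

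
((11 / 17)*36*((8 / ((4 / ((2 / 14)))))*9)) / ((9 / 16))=12672 / 119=106.49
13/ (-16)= -13/ 16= -0.81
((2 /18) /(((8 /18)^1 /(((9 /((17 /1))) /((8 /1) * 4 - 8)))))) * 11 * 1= 33 /544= 0.06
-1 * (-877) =877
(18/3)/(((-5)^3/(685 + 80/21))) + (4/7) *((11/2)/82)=-236951/7175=-33.02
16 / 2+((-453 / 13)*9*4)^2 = 1573681.75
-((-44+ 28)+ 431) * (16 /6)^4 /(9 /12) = -6799360 /243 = -27980.91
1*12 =12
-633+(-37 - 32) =-702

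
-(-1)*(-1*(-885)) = 885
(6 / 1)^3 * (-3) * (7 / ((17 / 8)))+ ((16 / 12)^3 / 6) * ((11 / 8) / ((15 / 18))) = -4897384 / 2295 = -2133.94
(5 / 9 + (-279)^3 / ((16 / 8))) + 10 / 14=-1368211097 / 126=-10858818.23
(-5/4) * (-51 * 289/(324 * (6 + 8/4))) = 24565/3456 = 7.11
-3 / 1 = -3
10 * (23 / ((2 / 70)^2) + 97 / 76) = 10706985 / 38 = 281762.76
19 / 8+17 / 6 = 125 / 24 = 5.21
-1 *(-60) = 60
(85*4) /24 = 85 /6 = 14.17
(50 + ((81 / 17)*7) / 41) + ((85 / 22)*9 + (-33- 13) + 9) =745021 / 15334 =48.59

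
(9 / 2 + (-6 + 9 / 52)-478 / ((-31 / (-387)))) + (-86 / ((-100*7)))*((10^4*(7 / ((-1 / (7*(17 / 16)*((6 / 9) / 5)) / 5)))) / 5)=-70107253 / 4836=-14496.95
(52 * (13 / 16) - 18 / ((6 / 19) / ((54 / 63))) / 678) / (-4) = -133451 / 12656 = -10.54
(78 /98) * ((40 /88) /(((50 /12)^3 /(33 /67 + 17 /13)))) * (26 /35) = 539136 /80609375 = 0.01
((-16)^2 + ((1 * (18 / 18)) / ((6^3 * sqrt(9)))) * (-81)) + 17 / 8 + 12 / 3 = 262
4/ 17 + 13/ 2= 229/ 34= 6.74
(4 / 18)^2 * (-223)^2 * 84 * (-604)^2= 2031896704768 / 27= 75255433509.93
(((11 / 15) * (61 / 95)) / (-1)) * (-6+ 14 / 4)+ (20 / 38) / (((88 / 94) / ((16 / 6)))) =16781 / 6270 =2.68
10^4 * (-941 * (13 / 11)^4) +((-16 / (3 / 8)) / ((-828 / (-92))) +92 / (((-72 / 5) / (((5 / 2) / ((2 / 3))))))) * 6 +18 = -9675405632191 / 527076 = -18356756.20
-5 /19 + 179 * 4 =13599 /19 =715.74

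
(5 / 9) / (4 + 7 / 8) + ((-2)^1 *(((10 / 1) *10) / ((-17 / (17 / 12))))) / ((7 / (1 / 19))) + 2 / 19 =16084 / 46683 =0.34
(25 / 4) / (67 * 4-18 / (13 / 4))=325 / 13648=0.02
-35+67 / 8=-213 / 8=-26.62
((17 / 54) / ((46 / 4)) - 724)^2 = 202128470569 / 385641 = 524136.36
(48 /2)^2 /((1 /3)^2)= 5184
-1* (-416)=416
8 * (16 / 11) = 128 / 11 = 11.64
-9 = -9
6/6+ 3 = 4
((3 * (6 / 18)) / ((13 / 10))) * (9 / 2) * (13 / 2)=22.50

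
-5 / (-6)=5 / 6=0.83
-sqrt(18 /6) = -sqrt(3) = -1.73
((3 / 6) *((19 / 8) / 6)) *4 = 0.79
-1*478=-478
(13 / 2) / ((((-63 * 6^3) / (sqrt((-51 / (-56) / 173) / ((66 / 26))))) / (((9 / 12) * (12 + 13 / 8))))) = -1417 * sqrt(5887882) / 15468558336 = -0.00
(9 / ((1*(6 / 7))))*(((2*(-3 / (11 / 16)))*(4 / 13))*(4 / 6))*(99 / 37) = -24192 / 481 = -50.30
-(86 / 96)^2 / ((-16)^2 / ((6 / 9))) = -1849 / 884736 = -0.00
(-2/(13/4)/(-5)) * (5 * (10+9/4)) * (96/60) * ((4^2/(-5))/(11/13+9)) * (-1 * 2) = 196/25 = 7.84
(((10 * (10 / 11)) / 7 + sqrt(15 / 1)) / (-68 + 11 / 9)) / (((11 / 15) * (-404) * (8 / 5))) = 16875 / 411309976 + 675 * sqrt(15) / 21366752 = 0.00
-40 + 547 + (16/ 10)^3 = 63887/ 125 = 511.10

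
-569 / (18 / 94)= -26743 / 9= -2971.44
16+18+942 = 976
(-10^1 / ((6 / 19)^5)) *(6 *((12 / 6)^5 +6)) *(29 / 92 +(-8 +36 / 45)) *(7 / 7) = 4998467.03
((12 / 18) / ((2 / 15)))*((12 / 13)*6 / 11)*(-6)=-2160 / 143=-15.10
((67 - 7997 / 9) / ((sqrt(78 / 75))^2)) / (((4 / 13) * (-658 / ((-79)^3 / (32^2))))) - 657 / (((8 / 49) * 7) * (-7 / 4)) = -37600865383 / 24256512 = -1550.13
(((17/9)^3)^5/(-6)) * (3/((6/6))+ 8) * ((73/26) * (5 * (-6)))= 2146883.02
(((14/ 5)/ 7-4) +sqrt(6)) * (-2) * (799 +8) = 1856.92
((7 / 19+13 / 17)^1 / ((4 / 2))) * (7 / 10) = 1281 / 3230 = 0.40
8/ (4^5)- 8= -7.99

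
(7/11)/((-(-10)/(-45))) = -63/22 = -2.86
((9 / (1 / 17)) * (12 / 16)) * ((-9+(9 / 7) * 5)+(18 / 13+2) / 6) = -20961 / 91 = -230.34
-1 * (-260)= 260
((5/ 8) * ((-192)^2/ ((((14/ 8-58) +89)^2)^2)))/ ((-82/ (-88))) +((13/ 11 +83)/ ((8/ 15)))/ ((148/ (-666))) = -754693582061025/ 1062555714968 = -710.26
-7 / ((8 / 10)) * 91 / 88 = -3185 / 352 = -9.05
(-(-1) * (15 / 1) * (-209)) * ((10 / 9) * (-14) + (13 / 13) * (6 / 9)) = 140030 / 3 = 46676.67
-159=-159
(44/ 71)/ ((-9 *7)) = -0.01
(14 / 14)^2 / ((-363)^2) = 1 / 131769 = 0.00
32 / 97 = 0.33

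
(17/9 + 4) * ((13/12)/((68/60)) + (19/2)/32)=7.38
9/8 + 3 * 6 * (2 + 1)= 441/8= 55.12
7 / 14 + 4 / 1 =9 / 2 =4.50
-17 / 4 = -4.25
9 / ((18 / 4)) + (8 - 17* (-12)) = 214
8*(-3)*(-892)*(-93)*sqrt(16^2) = -31855104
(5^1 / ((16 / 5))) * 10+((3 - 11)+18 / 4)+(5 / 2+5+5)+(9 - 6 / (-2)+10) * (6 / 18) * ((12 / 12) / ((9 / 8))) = 6727 / 216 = 31.14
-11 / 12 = -0.92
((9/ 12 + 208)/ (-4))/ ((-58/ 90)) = 37575/ 464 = 80.98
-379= -379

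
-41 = -41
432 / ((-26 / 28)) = -6048 / 13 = -465.23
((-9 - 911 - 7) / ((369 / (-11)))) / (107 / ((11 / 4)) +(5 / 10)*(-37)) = 24926 / 18409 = 1.35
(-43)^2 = 1849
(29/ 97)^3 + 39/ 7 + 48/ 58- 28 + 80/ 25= -17021238786/ 926363095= -18.37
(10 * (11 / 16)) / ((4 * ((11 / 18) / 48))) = 135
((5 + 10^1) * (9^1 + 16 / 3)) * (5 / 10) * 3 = 645 / 2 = 322.50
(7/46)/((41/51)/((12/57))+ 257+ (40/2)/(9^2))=19278/33072827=0.00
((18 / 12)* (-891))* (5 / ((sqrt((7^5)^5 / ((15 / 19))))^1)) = -13365* sqrt(1995) / 3681782395466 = -0.00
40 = 40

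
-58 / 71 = -0.82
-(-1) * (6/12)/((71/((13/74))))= 13/10508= 0.00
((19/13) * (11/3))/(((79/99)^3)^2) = 65589783741603/3160136921773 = 20.76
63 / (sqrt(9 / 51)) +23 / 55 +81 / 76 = 151.45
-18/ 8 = -2.25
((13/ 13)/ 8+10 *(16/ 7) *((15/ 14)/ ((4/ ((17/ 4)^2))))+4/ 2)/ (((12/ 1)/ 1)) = 44183/ 4704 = 9.39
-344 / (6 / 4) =-688 / 3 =-229.33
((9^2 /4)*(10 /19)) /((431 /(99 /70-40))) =-218781 /229292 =-0.95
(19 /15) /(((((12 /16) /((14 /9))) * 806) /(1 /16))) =133 /652860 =0.00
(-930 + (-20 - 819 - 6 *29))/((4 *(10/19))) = -36917/40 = -922.92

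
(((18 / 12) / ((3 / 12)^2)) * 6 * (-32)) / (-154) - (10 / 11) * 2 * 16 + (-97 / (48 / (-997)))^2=720152709893 / 177408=4059302.34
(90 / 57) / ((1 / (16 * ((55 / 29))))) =26400 / 551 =47.91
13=13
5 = 5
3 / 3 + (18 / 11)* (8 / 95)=1189 / 1045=1.14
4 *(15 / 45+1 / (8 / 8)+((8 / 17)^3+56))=3386288 / 14739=229.75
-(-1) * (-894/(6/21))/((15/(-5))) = 1043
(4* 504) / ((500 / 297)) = 149688 / 125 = 1197.50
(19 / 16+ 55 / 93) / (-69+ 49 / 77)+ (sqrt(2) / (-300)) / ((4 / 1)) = -0.03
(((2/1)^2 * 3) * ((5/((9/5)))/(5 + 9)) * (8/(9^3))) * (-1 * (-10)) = 4000/15309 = 0.26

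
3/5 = 0.60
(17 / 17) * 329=329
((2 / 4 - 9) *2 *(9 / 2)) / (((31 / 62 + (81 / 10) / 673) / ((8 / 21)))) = -686460 / 12061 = -56.92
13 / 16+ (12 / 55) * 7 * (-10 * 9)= -24049 / 176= -136.64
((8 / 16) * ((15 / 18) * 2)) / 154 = 5 / 924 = 0.01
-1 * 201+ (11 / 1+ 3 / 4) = -757 / 4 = -189.25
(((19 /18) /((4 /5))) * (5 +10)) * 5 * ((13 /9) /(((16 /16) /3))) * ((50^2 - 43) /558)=1888.19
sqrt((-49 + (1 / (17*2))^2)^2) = 56643 / 1156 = 49.00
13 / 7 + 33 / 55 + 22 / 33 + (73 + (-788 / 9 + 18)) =2069 / 315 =6.57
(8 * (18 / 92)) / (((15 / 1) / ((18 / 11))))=216 / 1265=0.17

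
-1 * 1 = -1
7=7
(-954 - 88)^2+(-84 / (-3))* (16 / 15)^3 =3664568188 / 3375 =1085797.98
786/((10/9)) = 3537/5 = 707.40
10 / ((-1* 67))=-10 / 67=-0.15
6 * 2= 12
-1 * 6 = -6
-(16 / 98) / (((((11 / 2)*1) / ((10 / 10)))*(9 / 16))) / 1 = -256 / 4851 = -0.05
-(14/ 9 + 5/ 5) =-23/ 9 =-2.56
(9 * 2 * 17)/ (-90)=-17/ 5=-3.40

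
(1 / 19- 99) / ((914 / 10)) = -9400 / 8683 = -1.08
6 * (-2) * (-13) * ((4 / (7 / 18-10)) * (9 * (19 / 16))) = -120042 / 173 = -693.88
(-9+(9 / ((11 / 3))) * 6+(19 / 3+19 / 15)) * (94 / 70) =34451 / 1925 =17.90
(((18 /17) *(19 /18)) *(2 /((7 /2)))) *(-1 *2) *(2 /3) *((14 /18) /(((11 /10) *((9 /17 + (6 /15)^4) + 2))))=-1900000 /8062659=-0.24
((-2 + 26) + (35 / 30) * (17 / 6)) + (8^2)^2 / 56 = 25313 / 252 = 100.45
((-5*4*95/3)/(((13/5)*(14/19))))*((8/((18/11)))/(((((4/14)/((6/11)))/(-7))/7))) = 17689000/117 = 151188.03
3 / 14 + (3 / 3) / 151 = 467 / 2114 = 0.22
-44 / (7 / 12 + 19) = -528 / 235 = -2.25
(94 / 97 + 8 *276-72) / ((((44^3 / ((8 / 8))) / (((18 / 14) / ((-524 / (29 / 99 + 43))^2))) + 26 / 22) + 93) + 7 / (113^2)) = 133709998903947026 / 607312265534752081017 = 0.00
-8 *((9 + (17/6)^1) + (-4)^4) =-6428/3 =-2142.67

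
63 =63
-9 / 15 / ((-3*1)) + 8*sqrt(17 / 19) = 7.77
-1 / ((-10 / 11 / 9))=99 / 10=9.90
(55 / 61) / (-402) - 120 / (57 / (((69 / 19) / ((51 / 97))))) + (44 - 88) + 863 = 121063869151 / 150491514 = 804.46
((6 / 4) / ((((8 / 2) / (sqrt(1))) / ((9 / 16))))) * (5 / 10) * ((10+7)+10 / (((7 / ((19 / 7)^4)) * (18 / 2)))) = 11624043 / 4302592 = 2.70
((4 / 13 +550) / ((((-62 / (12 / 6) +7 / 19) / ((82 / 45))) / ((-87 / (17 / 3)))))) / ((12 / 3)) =80808007 / 643110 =125.65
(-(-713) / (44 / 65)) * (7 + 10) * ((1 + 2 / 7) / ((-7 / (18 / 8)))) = -63817065 / 8624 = -7399.94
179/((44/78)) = 6981/22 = 317.32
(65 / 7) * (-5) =-325 / 7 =-46.43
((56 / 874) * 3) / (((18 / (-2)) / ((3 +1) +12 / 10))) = -728 / 6555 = -0.11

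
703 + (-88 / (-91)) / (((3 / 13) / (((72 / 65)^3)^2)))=375222906804409 / 527932234375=710.74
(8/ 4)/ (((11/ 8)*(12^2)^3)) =1/ 2052864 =0.00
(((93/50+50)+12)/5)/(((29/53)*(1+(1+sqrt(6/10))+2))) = 338458/55825 - 169229*sqrt(15)/558250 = 4.89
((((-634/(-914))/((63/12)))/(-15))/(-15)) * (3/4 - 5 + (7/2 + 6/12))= -317/2159325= -0.00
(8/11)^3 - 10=-12798/1331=-9.62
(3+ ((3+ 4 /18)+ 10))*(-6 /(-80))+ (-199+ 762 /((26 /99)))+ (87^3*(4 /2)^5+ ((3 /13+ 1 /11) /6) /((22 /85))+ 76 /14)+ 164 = 4641129742311 /220220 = 21074969.31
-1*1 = -1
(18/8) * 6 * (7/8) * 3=567/16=35.44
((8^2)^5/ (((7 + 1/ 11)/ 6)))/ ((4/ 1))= 2952790016/ 13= 227137693.54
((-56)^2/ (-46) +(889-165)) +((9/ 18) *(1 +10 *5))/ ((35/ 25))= 217041/ 322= 674.04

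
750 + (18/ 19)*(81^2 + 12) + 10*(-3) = 131994/ 19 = 6947.05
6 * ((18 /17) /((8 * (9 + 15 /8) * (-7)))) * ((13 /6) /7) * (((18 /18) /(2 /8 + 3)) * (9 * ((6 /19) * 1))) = -1296 /458983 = -0.00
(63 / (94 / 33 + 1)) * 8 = 16632 / 127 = 130.96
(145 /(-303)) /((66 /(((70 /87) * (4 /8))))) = -175 /59994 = -0.00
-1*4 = -4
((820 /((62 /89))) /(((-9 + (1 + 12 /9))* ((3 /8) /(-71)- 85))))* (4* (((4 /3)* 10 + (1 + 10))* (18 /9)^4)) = 4841668352 /1496773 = 3234.74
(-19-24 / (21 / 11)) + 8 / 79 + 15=-9108 / 553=-16.47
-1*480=-480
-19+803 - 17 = 767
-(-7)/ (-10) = -7/ 10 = -0.70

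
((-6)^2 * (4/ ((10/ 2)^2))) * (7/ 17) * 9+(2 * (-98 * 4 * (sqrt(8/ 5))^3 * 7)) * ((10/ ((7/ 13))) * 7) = 9072/ 425 - 2283008 * sqrt(10)/ 5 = -1443879.69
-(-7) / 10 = 7 / 10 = 0.70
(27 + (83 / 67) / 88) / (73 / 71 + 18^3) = 2261705 / 488359784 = 0.00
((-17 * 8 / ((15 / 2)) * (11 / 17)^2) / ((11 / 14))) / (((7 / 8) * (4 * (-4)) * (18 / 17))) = 88 / 135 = 0.65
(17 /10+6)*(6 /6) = 77 /10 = 7.70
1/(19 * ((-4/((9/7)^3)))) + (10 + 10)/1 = 520631/26068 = 19.97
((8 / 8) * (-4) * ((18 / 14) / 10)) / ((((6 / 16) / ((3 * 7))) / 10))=-288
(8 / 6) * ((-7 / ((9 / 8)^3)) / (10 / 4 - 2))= -28672 / 2187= -13.11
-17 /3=-5.67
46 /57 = 0.81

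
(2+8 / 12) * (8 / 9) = 64 / 27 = 2.37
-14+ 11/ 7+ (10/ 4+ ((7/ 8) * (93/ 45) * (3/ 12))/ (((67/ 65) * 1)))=-427277/ 45024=-9.49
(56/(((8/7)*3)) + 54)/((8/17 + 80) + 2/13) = 46631/53454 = 0.87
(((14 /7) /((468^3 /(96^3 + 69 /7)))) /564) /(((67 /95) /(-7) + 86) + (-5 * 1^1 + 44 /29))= 5687441285 /15314371143042816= 0.00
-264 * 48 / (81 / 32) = -45056 / 9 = -5006.22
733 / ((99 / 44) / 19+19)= 55708 / 1453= 38.34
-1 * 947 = -947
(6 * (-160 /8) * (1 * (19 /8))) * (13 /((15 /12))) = -2964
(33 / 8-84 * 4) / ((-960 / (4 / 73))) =177 / 9344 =0.02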